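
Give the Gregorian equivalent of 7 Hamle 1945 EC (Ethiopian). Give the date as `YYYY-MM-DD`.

1953-07-14

Both dates share Julian Day Number 2434573; in the Gregorian calendar that is 14 July 1953 CE.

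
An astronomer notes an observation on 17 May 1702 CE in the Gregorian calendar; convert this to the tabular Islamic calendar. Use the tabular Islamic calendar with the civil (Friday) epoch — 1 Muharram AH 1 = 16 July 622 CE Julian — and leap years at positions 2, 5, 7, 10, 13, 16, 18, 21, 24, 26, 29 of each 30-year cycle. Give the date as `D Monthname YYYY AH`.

19 Dhu al-Hijjah 1113 AH

Both dates share Julian Day Number 2342839; in the tabular Islamic calendar that is 19 Dhu al-Hijjah 1113 AH.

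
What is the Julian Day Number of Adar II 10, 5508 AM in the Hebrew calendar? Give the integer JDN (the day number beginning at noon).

2359573

In the Gregorian calendar the same day is 10 March 1748.
JDN 2400001 is 17 November 1858 CE (Gregorian), MJD 0; the target day is −40428 days from there, so JDN = 2359573.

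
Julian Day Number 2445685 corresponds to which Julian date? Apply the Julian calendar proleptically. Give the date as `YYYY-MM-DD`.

1983-12-03

The Gregorian equivalent of JDN 2445685 is 16 December 1983.
In the Julian calendar that day is 1983-12-03.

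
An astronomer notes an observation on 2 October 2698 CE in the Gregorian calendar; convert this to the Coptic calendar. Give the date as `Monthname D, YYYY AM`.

Both dates share Julian Day Number 2706759; in the Coptic calendar that is 17 Thout 2415 AM.

Thout 17, 2415 AM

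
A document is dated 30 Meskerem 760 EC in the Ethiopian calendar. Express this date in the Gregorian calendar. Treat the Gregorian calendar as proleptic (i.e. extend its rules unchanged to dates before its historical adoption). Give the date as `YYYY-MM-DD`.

Julian Day Number of the source date = 2001475.
Converting JDN 2001475 to the Gregorian calendar gives 2 October 767 CE.

0767-10-02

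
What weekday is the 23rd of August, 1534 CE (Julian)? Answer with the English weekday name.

Sunday

Equivalently 2 September 1534 Gregorian, JDN 2281586.
Since JDN mod 7 = 6 (0 = Monday), the day is Sunday.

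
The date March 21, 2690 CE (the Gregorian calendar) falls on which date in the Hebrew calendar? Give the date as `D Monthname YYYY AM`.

17 Adar 6450 AM

Both dates share Julian Day Number 2703642; in the Hebrew calendar that is 17 Adar 6450 AM.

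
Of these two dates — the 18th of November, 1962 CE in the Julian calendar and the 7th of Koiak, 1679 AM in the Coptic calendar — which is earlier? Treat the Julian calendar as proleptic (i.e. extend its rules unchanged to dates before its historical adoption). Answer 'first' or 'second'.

first

The two dates have Julian Day Numbers 2438000 and 2438015 respectively.
Since 2438000 < 2438015, the first date comes first.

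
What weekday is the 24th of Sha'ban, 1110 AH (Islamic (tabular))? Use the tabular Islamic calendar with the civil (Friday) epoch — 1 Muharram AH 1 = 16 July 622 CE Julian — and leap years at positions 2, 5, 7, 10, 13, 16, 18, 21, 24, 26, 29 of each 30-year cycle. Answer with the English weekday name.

Wednesday

This is JDN 2341663 (25 February 1699 Gregorian).
JDN 2341663 mod 7 = 2, and JDN 0 was a Monday, so this is a Wednesday.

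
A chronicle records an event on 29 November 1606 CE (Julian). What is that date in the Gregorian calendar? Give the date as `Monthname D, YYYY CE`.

December 9, 1606 CE

For dates in this range the Gregorian date is 10 days ahead of the Julian.
29 November 1606 Julian + 10 days → 9 December 1606 Gregorian.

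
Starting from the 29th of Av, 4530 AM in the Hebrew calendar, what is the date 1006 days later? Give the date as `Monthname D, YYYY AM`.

Iyar 29, 4533 AM

The starting date is JDN 2002537; 2002537 + 1006 = 2003543.
JDN 2003543 corresponds to Iyar 29, 4533 AM.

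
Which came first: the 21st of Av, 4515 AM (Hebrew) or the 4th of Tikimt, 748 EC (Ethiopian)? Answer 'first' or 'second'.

first

The two dates have Julian Day Numbers 1997036 and 1997096 respectively.
Since 1997036 < 1997096, the first date comes first.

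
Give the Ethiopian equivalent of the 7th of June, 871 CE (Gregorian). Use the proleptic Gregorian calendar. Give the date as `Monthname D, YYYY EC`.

Sene 9, 863 EC

Both dates share Julian Day Number 2039344; in the Ethiopian calendar that is 9 Sene 863 EC.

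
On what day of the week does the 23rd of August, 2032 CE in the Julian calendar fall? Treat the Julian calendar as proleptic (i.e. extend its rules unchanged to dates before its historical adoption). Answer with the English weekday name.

This is JDN 2463481 (5 September 2032 Gregorian).
2463481 ≡ 6 (mod 7); counting from Monday = 0 gives Sunday.

Sunday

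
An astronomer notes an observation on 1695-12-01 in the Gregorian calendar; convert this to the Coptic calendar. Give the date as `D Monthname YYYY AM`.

24 Hathor 1412 AM

Julian Day Number of the source date = 2340481.
Converting JDN 2340481 to the Coptic calendar gives 24 Hathor 1412 AM.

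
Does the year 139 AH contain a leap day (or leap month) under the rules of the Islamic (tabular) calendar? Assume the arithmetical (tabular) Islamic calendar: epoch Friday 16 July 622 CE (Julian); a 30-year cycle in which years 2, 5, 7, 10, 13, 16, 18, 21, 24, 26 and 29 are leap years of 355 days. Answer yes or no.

no

Year 139 AH is year 19 of its 30-year cycle; leap positions are 2, 5, 7, 10, 13, 16, 18, 21, 24, 26, 29, so it is a common year (354 days).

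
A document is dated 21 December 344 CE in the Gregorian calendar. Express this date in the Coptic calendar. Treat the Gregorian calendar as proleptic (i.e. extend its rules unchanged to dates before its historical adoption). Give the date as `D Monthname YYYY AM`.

Julian Day Number of the source date = 1847058.
Converting JDN 1847058 to the Coptic calendar gives 24 Koiak 61 AM.

24 Koiak 61 AM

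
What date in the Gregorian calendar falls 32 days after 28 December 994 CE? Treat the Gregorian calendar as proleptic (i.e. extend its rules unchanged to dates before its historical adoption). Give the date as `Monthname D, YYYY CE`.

Counting 32 days forward from JDN 2084473 reaches JDN 2084505, which is January 29, 995 CE.

January 29, 995 CE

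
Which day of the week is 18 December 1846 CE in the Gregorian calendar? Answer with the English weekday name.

Since JDN mod 7 = 4 (0 = Monday), the day is Friday.

Friday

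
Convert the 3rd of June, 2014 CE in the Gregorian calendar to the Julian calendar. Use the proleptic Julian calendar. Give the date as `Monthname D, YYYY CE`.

For dates in this range the Gregorian date is 13 days ahead of the Julian.
3 June 2014 Gregorian − 13 days → 21 May 2014 Julian.

May 21, 2014 CE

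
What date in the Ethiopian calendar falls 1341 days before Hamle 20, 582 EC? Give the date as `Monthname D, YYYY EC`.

The starting date is JDN 1936750; 1936750 − 1341 = 1935409.
JDN 1935409 corresponds to Hidar 15, 579 EC.

Hidar 15, 579 EC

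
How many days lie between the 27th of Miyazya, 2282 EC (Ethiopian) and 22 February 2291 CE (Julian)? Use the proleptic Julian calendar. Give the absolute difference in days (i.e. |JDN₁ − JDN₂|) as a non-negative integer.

First date → JDN 2557592; second date → JDN 2557898.
The interval is |2557592 − 2557898| = 306 days.

306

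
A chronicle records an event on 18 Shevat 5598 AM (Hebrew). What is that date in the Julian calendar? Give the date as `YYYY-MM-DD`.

Julian Day Number of the source date = 2392419.
Converting JDN 2392419 to the Julian calendar gives 1 February 1838 CE.

1838-02-01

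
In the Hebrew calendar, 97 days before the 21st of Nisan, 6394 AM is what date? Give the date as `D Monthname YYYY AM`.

12 Tevet 6394 AM

JDN of the 21st of Nisan, 6394 AM = 2683209.
2683209 − 97 = 2683112.
JDN 2683112 in the Hebrew calendar is 12 Tevet 6394 AM.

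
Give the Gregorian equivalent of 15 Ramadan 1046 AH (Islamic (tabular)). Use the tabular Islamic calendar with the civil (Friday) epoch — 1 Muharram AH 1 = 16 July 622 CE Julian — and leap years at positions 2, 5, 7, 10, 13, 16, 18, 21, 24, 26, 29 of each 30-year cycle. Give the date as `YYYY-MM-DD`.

1637-02-10

Both dates share Julian Day Number 2319003; in the Gregorian calendar that is 10 February 1637 CE.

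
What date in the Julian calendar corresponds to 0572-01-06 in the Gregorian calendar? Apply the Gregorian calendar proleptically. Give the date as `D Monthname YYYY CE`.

At this point the Julian calendar is 2 days behind the Gregorian.
6 January 572 Gregorian − 2 days → 4 January 572 Julian.

4 January 572 CE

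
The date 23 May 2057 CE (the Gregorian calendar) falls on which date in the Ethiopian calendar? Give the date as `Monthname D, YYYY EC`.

Both dates share Julian Day Number 2472507; in the Ethiopian calendar that is 15 Ginbot 2049 EC.

Ginbot 15, 2049 EC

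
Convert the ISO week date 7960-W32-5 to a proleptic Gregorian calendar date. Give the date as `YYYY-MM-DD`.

7960-08-12

ISO week 1 of 7960 is the week containing the first Thursday of 7960.
Week 32, day 5 (Friday) lands on 7960-08-12.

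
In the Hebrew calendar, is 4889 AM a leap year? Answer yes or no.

yes

Hebrew year 4889 is year 6 of its 19-year Metonic cycle; leap years are at positions 3, 6, 8, 11, 14, 17, 19, so it is a leap year (13 months).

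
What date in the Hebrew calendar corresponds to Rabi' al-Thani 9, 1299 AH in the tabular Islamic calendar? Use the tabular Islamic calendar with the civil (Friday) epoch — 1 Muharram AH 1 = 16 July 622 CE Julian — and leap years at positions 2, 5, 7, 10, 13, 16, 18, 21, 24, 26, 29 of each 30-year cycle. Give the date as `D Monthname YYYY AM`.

9 Adar 5642 AM

Both dates share Julian Day Number 2408505; in the Hebrew calendar that is 9 Adar 5642 AM.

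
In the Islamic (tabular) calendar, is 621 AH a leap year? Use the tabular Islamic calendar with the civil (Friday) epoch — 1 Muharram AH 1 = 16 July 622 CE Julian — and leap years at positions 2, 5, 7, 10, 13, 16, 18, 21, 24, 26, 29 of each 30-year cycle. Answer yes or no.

Year 621 AH is year 21 of its 30-year cycle; leap positions are 2, 5, 7, 10, 13, 16, 18, 21, 24, 26, 29, so it is a leap year (355 days).

yes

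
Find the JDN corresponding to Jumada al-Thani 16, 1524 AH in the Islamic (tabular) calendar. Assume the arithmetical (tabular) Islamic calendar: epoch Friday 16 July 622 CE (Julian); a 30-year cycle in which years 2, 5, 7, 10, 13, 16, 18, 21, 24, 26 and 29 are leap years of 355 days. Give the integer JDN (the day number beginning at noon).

Equivalently 22 August 2100 (Gregorian).
JDN 2299161 is 15 October 1582 CE (Gregorian); the target day is +189142 days from there, so JDN = 2488303.

2488303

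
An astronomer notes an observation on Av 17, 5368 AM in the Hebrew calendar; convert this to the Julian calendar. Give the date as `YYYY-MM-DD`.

Both dates share Julian Day Number 2308581; in the Julian calendar that is 20 July 1608 CE.

1608-07-20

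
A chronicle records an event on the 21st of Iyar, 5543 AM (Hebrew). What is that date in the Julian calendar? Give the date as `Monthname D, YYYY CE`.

Both dates share Julian Day Number 2372430; in the Julian calendar that is 12 May 1783 CE.

May 12, 1783 CE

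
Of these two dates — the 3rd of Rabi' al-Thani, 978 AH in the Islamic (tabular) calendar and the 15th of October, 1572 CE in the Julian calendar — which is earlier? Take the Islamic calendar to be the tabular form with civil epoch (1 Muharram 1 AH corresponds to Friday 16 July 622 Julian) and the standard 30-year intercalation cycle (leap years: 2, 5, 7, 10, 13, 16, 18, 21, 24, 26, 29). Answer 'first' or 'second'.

first

First date → JDN 2294747; second date → JDN 2295519.
JDN 2294747 < JDN 2295519, so the first date is earlier.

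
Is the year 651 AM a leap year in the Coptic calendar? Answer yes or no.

651 mod 4 = 3; in the Coptic calendar a year is leap when year mod 4 = 3, so it is a leap year.

yes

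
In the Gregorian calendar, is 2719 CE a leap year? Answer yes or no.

no

2719 is not divisible by 4, so it is a common year.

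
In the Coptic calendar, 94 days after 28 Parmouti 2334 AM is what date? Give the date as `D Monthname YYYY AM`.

The starting date is JDN 2677395; 2677395 + 94 = 2677489.
JDN 2677489 corresponds to 2 Mesori 2334 AM.

2 Mesori 2334 AM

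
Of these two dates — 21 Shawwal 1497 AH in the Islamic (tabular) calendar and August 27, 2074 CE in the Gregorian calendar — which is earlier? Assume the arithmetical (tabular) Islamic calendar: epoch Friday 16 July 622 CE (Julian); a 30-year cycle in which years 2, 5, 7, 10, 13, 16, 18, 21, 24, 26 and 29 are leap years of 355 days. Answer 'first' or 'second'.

second

First date → JDN 2478859; second date → JDN 2478812.
JDN 2478812 < JDN 2478859, so the second date is earlier.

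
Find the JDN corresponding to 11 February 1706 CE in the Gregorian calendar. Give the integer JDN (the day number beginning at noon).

JDN 2299161 is 15 October 1582 CE (Gregorian); the target day is +45044 days from there, so JDN = 2344205.

2344205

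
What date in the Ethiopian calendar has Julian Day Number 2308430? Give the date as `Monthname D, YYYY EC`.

The Gregorian equivalent of JDN 2308430 is 1 March 1608.
In the Ethiopian calendar that day is Yekatit 25, 1600 EC.

Yekatit 25, 1600 EC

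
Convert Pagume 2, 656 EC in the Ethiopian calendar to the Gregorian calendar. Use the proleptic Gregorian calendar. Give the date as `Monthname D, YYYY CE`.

Both dates share Julian Day Number 1963821; in the Gregorian calendar that is 28 August 664 CE.

August 28, 664 CE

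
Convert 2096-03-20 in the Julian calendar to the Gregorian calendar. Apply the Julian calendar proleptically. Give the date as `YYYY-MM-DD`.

2096-04-02

The Julian–Gregorian offset here is 13 days (Julian trailing).
20 March 2096 Julian + 13 days → 2 April 2096 Gregorian.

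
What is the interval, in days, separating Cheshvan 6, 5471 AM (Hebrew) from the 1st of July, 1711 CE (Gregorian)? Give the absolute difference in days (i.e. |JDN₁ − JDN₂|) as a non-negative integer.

JDN of the first date = 2345927.
JDN of the second date = 2346171.
|2346171 − 2345927| = 244.

244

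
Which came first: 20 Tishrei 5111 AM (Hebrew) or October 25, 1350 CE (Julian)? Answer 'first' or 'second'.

The two dates have Julian Day Numbers 2214411 and 2214443 respectively.
Since 2214411 < 2214443, the first date comes first.

first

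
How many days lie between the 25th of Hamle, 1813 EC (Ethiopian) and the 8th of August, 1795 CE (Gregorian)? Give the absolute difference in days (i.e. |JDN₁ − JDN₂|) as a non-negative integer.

9488

First date → JDN 2386378; second date → JDN 2376890.
The interval is |2386378 − 2376890| = 9488 days.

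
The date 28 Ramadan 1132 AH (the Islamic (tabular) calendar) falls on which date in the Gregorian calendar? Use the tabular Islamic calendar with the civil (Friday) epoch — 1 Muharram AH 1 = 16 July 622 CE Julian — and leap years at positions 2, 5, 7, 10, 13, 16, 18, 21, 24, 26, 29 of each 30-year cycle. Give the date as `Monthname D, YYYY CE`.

August 3, 1720 CE

Julian Day Number of the source date = 2349492.
Converting JDN 2349492 to the Gregorian calendar gives 3 August 1720 CE.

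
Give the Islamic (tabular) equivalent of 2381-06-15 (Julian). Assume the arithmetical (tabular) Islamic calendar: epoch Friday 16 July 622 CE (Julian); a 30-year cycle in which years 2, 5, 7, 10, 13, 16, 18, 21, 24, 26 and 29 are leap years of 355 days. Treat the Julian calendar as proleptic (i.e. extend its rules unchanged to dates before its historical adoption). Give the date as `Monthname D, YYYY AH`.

The source date corresponds to 1 July 2381 in the Gregorian calendar (JDN 2590884).
That day falls on 8 Dhu al-Hijjah 1813 AH in the tabular Islamic calendar.

Dhu al-Hijjah 8, 1813 AH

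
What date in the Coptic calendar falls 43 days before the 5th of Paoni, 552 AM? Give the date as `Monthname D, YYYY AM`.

The starting date is JDN 2026557; 2026557 − 43 = 2026514.
JDN 2026514 corresponds to Parmouti 22, 552 AM.

Parmouti 22, 552 AM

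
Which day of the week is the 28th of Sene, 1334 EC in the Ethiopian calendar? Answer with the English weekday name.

This is JDN 2211396 (30 June 1342 Gregorian).
JDN 2211396 mod 7 = 5, and JDN 0 was a Monday, so this is a Saturday.

Saturday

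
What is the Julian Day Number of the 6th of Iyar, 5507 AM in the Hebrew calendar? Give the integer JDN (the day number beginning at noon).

2359244

In the Gregorian calendar the same day is 16 April 1747.
JDN 2400001 is 17 November 1858 CE (Gregorian), MJD 0; the target day is −40757 days from there, so JDN = 2359244.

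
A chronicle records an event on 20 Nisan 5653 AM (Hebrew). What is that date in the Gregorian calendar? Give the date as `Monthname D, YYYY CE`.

Both dates share Julian Day Number 2412560; in the Gregorian calendar that is 6 April 1893 CE.

April 6, 1893 CE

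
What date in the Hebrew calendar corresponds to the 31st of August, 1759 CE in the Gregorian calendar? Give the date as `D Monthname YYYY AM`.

8 Elul 5519 AM

Both dates share Julian Day Number 2363764; in the Hebrew calendar that is 8 Elul 5519 AM.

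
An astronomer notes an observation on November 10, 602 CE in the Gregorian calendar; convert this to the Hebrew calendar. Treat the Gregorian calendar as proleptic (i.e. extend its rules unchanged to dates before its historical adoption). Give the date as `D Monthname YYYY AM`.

Julian Day Number of the source date = 1941249.
Converting JDN 1941249 to the Hebrew calendar gives 17 Cheshvan 4363 AM.

17 Cheshvan 4363 AM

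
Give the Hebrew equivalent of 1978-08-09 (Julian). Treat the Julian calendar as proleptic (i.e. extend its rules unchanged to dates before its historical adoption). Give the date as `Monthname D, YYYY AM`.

Both dates share Julian Day Number 2443743; in the Hebrew calendar that is 19 Av 5738 AM.

Av 19, 5738 AM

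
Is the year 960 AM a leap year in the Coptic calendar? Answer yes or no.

no

960 mod 4 = 0; in the Coptic calendar a year is leap when year mod 4 = 3, so it is a common year.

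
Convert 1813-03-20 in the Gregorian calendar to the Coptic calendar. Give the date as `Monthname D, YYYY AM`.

Julian Day Number of the source date = 2383323.
Converting JDN 2383323 to the Coptic calendar gives 12 Paremhat 1529 AM.

Paremhat 12, 1529 AM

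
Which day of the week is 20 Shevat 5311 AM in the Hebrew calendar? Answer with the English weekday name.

Tuesday

In the proleptic Gregorian calendar this is 6 February 1551 (JDN 2287587).
2287587 ≡ 1 (mod 7); counting from Monday = 0 gives Tuesday.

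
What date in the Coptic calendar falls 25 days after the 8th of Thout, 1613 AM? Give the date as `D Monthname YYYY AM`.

3 Paopi 1613 AM

The starting date is JDN 2413820; 2413820 + 25 = 2413845.
JDN 2413845 corresponds to 3 Paopi 1613 AM.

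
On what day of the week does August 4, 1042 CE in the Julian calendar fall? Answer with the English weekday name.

In the proleptic Gregorian calendar this is 10 August 1042 (JDN 2101864).
Since JDN mod 7 = 2 (0 = Monday), the day is Wednesday.

Wednesday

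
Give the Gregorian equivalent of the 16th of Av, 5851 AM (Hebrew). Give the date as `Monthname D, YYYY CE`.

Both dates share Julian Day Number 2484994; in the Gregorian calendar that is 31 July 2091 CE.

July 31, 2091 CE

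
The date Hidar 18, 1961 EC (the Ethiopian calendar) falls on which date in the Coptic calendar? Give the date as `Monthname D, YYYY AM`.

Hathor 18, 1685 AM

Julian Day Number of the source date = 2440188.
Converting JDN 2440188 to the Coptic calendar gives 18 Hathor 1685 AM.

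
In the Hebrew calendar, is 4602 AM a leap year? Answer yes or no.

Hebrew year 4602 is year 4 of its 19-year Metonic cycle; leap years are at positions 3, 6, 8, 11, 14, 17, 19, so it is a common year (12 months).

no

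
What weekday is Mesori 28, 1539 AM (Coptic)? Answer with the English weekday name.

This is JDN 2387141 (2 September 1823 Gregorian).
Since JDN mod 7 = 1 (0 = Monday), the day is Tuesday.

Tuesday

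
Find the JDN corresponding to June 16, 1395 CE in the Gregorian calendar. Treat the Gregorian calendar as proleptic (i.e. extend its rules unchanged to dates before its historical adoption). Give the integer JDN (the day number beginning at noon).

2230740

JDN 2400001 is 17 November 1858 CE (Gregorian), MJD 0; the target day is −169261 days from there, so JDN = 2230740.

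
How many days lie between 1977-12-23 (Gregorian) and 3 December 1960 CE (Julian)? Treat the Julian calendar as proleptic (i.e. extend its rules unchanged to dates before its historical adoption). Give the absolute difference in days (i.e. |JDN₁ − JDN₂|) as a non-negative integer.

First date → JDN 2443501; second date → JDN 2437285.
The interval is |2443501 − 2437285| = 6216 days.

6216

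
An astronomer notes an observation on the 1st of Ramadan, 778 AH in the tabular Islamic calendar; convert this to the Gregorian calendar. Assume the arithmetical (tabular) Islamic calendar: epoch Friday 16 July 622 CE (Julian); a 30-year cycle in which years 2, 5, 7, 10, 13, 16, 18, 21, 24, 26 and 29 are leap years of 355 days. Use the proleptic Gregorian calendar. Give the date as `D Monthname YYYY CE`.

Julian Day Number of the source date = 2224019.
Converting JDN 2224019 to the Gregorian calendar gives 20 January 1377 CE.

20 January 1377 CE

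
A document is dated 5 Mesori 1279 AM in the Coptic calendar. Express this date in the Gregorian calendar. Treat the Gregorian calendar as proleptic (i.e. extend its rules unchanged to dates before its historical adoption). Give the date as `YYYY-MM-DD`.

Julian Day Number of the source date = 2292153.
Converting JDN 2292153 to the Gregorian calendar gives 8 August 1563 CE.

1563-08-08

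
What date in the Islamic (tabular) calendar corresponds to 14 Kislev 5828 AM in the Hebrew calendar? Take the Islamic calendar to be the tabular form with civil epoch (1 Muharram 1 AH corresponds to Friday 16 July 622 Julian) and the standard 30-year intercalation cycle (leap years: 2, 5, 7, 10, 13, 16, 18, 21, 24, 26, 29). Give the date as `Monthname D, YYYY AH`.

Ramadan 14, 1490 AH

Both dates share Julian Day Number 2476341; in the tabular Islamic calendar that is 14 Ramadan 1490 AH.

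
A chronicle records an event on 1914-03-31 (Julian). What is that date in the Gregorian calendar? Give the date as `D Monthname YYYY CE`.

At this point the Julian calendar is 13 days behind the Gregorian.
31 March 1914 Julian + 13 days → 13 April 1914 Gregorian.

13 April 1914 CE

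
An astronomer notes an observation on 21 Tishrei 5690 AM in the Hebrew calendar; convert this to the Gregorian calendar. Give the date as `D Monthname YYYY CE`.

25 October 1929 CE

Both dates share Julian Day Number 2425910; in the Gregorian calendar that is 25 October 1929 CE.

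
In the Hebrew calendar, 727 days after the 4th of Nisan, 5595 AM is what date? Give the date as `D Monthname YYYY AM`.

The starting date is JDN 2391372; 2391372 + 727 = 2392099.
JDN 2392099 corresponds to 23 Adar II 5597 AM.

23 Adar II 5597 AM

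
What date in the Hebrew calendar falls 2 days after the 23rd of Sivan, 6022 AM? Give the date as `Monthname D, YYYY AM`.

The starting date is JDN 2547400; 2547400 + 2 = 2547402.
JDN 2547402 corresponds to Sivan 25, 6022 AM.

Sivan 25, 6022 AM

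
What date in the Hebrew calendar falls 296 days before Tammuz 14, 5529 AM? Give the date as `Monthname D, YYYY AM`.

Tishrei 15, 5529 AM

JDN of Tammuz 14, 5529 AM = 2367374.
2367374 − 296 = 2367078.
JDN 2367078 in the Hebrew calendar is Tishrei 15, 5529 AM.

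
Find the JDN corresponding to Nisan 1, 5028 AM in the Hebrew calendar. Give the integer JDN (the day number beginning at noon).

2184271

Equivalently 24 March 1268 (proleptic Gregorian).
JDN 2400001 is 17 November 1858 CE (Gregorian), MJD 0; the target day is −215730 days from there, so JDN = 2184271.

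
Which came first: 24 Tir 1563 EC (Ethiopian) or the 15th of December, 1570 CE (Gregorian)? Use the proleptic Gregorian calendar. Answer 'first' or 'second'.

second

First date → JDN 2294884; second date → JDN 2294839.
JDN 2294839 < JDN 2294884, so the second date is earlier.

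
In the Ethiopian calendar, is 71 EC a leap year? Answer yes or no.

71 mod 4 = 3; in the Ethiopian calendar a year is leap when year mod 4 = 3, so it is a leap year.

yes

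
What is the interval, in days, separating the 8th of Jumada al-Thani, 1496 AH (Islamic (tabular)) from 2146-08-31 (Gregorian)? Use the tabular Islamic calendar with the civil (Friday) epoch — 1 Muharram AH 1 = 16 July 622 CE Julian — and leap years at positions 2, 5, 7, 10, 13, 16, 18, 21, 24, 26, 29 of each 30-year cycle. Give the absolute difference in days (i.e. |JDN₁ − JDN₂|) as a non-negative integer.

26740

First date → JDN 2478373; second date → JDN 2505113.
The interval is |2478373 − 2505113| = 26740 days.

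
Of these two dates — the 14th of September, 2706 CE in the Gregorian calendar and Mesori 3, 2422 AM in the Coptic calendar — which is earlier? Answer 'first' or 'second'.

The two dates have Julian Day Numbers 2709662 and 2709632 respectively.
Since 2709632 < 2709662, the second date comes first.

second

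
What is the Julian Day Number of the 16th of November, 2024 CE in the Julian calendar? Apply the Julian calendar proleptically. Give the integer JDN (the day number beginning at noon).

Equivalently 29 November 2024 (Gregorian).
JDN 2299161 is 15 October 1582 CE (Gregorian); the target day is +161483 days from there, so JDN = 2460644.

2460644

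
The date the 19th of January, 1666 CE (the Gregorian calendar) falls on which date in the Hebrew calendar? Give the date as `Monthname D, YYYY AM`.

Both dates share Julian Day Number 2329573; in the Hebrew calendar that is 13 Shevat 5426 AM.

Shevat 13, 5426 AM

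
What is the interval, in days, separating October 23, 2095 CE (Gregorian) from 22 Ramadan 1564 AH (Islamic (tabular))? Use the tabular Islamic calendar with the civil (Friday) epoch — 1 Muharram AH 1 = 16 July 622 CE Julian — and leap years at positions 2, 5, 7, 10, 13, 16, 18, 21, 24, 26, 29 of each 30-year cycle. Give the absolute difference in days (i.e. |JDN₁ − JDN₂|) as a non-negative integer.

JDN of the first date = 2486539.
JDN of the second date = 2502572.
|2502572 − 2486539| = 16033.

16033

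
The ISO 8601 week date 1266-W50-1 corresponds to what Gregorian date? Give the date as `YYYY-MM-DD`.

1266-12-13

ISO week 1 of 1266 is the week containing the first Thursday of 1266.
Week 50, day 1 (Monday) lands on 1266-12-13.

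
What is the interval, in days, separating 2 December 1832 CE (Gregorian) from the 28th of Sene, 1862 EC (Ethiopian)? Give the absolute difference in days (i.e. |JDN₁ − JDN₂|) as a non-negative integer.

13728

JDN of the first date = 2390520.
JDN of the second date = 2404248.
|2404248 − 2390520| = 13728.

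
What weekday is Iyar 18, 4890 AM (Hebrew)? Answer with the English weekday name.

This is JDN 2133909 (6 May 1130 Gregorian).
Since JDN mod 7 = 1 (0 = Monday), the day is Tuesday.

Tuesday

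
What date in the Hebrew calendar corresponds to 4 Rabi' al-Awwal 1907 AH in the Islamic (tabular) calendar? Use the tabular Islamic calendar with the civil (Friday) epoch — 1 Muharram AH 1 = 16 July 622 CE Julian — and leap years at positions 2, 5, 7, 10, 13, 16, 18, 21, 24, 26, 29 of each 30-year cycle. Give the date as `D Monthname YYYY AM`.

The source date corresponds to 17 December 2471 in the Gregorian calendar (JDN 2623925).
That day falls on 5 Tevet 6232 AM in the Hebrew calendar.

5 Tevet 6232 AM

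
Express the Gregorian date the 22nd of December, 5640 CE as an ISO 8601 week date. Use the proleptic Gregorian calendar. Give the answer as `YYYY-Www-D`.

5640-W51-6

The weekday is Saturday (ISO weekday 6).
That Saturday belongs to ISO week 51 of ISO year 5640.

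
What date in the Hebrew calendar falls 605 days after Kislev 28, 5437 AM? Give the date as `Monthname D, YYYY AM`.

Av 12, 5438 AM

The starting date is JDN 2333544; 2333544 + 605 = 2334149.
JDN 2334149 corresponds to Av 12, 5438 AM.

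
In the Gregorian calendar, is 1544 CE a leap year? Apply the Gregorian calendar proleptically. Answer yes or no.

1544 is divisible by 4 and not by 100, so it is a leap year.

yes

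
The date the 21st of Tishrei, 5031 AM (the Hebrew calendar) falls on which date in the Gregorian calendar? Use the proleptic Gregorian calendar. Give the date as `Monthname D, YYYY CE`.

Both dates share Julian Day Number 2185206; in the Gregorian calendar that is 15 October 1270 CE.

October 15, 1270 CE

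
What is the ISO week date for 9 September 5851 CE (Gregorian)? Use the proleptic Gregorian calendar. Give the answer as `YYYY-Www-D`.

5851-W37-2

The weekday is Tuesday (ISO weekday 2).
That Tuesday belongs to ISO week 37 of ISO year 5851.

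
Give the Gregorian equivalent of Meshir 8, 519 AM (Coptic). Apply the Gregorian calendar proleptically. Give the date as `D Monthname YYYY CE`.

6 February 803 CE

Both dates share Julian Day Number 2014386; in the Gregorian calendar that is 6 February 803 CE.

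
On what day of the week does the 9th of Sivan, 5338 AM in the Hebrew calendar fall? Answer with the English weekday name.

Equivalently 25 May 1578 Gregorian, JDN 2297557.
2297557 ≡ 3 (mod 7); counting from Monday = 0 gives Thursday.

Thursday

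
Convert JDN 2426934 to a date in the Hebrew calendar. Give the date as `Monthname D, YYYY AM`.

Av 12, 5692 AM

JDN 2426934 is 14 August 1932 in the Gregorian calendar.
In the Hebrew calendar that day is Av 12, 5692 AM.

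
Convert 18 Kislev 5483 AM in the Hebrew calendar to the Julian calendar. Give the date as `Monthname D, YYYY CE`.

The source date corresponds to 27 November 1722 in the Gregorian calendar (JDN 2350338).
That day falls on 16 November 1722 CE in the Julian calendar.

November 16, 1722 CE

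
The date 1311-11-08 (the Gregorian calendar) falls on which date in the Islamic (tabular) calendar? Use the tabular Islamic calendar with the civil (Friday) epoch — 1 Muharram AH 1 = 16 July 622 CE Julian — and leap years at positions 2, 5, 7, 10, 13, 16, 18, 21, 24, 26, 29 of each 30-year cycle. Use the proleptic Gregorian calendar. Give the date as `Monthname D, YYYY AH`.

Both dates share Julian Day Number 2200204; in the tabular Islamic calendar that is 17 Jumada al-Thani 711 AH.

Jumada al-Thani 17, 711 AH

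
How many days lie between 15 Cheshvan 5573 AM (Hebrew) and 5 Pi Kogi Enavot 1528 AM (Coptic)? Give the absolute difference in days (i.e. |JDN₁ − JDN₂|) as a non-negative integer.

JDN of the first date = 2383173.
JDN of the second date = 2383131.
|2383131 − 2383173| = 42.

42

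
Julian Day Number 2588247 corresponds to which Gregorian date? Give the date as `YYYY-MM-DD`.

JDN 2451545 is 1 Jan 2000; 2588247 is +136702 days from there.

2374-04-12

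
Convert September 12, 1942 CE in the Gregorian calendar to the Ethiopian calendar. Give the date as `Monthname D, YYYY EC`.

Both dates share Julian Day Number 2430615; in the Ethiopian calendar that is 2 Meskerem 1935 EC.

Meskerem 2, 1935 EC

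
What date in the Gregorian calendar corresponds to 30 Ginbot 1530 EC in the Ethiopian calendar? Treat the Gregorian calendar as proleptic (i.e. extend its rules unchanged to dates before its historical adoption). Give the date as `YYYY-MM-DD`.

1538-06-04

Both dates share Julian Day Number 2282957; in the Gregorian calendar that is 4 June 1538 CE.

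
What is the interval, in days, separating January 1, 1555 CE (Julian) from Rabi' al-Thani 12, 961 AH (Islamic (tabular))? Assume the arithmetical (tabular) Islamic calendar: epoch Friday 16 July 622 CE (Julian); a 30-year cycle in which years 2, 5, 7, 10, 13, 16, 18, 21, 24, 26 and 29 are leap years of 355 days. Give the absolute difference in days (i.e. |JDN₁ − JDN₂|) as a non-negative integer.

First date → JDN 2289022; second date → JDN 2288732.
The interval is |2289022 − 2288732| = 290 days.

290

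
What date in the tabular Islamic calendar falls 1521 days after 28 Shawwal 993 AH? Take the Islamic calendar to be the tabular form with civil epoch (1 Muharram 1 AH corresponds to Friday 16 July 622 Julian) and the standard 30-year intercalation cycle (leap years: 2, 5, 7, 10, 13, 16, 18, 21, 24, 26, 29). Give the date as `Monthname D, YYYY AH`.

Safar 13, 998 AH

Counting 1521 days forward from JDN 2300265 reaches JDN 2301786, which is Safar 13, 998 AH.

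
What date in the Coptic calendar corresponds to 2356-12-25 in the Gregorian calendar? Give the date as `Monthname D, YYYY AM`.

Julian Day Number of the source date = 2581930.
Converting JDN 2581930 to the Coptic calendar gives 13 Koiak 2073 AM.

Koiak 13, 2073 AM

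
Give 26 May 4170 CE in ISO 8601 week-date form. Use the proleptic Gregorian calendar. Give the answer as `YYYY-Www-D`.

The weekday is Saturday (ISO weekday 6).
That Saturday belongs to ISO week 21 of ISO year 4170.

4170-W21-6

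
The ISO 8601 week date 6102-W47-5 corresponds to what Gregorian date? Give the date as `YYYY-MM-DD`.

6102-11-24

ISO week 1 of 6102 is the week containing the first Thursday of 6102.
Week 47, day 5 (Friday) lands on 6102-11-24.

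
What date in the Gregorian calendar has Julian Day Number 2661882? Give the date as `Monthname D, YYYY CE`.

JDN 2451545 is 1 Jan 2000; 2661882 is +210337 days from there.

November 19, 2575 CE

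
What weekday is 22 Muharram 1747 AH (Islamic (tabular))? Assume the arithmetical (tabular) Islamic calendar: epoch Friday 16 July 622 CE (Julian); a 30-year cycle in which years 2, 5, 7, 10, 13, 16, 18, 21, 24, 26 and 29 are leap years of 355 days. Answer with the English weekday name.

Saturday

This is JDN 2567185 (12 August 2316 Gregorian).
Since JDN mod 7 = 5 (0 = Monday), the day is Saturday.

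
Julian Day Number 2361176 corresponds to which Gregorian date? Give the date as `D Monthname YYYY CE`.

Counting from JDN 2299161 = 15 Oct 1582 gives an offset of 62015 days.

30 July 1752 CE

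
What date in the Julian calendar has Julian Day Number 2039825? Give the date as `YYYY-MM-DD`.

0872-09-26

The proleptic Gregorian equivalent of JDN 2039825 is 30 September 872.
In the Julian calendar that day is 0872-09-26.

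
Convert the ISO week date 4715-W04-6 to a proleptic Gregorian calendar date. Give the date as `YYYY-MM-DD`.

ISO week 1 of 4715 is the week containing the first Thursday of 4715.
Week 4, day 6 (Saturday) lands on 4715-01-30.

4715-01-30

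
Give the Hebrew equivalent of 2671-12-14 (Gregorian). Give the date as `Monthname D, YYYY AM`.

Kislev 21, 6432 AM

Both dates share Julian Day Number 2696970; in the Hebrew calendar that is 21 Kislev 6432 AM.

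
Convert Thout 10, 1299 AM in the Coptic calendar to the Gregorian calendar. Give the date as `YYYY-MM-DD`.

Both dates share Julian Day Number 2299133; in the Gregorian calendar that is 17 September 1582 CE.

1582-09-17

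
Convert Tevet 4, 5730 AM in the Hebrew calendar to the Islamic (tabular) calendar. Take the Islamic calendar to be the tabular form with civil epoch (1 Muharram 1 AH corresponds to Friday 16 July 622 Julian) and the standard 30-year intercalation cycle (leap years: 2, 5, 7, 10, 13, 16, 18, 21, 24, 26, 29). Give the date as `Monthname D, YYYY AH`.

Shawwal 3, 1389 AH

Julian Day Number of the source date = 2440569.
Converting JDN 2440569 to the tabular Islamic calendar gives 3 Shawwal 1389 AH.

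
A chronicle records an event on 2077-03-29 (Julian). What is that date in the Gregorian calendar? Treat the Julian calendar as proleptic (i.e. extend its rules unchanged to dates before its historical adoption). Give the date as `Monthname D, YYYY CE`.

April 11, 2077 CE

For dates in this range the Gregorian date is 13 days ahead of the Julian.
29 March 2077 Julian + 13 days → 11 April 2077 Gregorian.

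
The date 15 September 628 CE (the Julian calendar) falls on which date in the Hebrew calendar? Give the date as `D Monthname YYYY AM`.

The source date corresponds to 18 September 628 in the proleptic Gregorian calendar (JDN 1950693).
That day falls on 11 Tishrei 4389 AM in the Hebrew calendar.

11 Tishrei 4389 AM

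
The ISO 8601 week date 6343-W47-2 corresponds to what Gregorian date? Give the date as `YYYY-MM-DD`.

6343-11-23

ISO week 1 of 6343 is the week containing the first Thursday of 6343.
Week 47, day 2 (Tuesday) lands on 6343-11-23.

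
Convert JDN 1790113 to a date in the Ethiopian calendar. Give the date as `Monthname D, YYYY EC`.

Tir 28, 181 EC

JDN 1790113 is 22 January 189 in the proleptic Gregorian calendar.
In the Ethiopian calendar that day is Tir 28, 181 EC.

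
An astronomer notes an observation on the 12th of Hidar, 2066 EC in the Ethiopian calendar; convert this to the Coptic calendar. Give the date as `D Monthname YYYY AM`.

12 Hathor 1790 AM

Both dates share Julian Day Number 2478533; in the Coptic calendar that is 12 Hathor 1790 AM.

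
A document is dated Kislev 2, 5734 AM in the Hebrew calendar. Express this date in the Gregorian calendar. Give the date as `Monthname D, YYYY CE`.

November 27, 1973 CE

Julian Day Number of the source date = 2442014.
Converting JDN 2442014 to the Gregorian calendar gives 27 November 1973 CE.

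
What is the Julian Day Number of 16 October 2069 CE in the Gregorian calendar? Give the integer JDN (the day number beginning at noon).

2477036

JDN 2451545 is 1 January 2000 CE (Gregorian); the target day is +25491 days from there, so JDN = 2477036.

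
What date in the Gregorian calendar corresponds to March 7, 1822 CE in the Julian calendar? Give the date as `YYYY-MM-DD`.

At this point the Julian calendar is 12 days behind the Gregorian.
7 March 1822 Julian + 12 days → 19 March 1822 Gregorian.

1822-03-19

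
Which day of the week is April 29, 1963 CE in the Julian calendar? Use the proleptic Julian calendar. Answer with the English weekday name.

Sunday

In the Gregorian calendar this is 12 May 1963 (JDN 2438162).
Since JDN mod 7 = 6 (0 = Monday), the day is Sunday.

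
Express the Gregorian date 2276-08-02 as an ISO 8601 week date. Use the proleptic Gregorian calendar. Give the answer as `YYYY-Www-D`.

The weekday is Wednesday (ISO weekday 3).
That Wednesday belongs to ISO week 31 of ISO year 2276.

2276-W31-3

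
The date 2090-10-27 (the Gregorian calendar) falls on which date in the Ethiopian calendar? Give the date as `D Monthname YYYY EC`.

17 Tikimt 2083 EC

Both dates share Julian Day Number 2484717; in the Ethiopian calendar that is 17 Tikimt 2083 EC.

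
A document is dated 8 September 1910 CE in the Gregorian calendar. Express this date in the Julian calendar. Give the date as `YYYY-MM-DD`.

1910-08-26

At this point the Julian calendar is 13 days behind the Gregorian.
8 September 1910 Gregorian − 13 days → 26 August 1910 Julian.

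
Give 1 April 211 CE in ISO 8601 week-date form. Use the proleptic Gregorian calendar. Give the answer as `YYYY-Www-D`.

0211-W14-1

The weekday is Monday (ISO weekday 1).
That Monday belongs to ISO week 14 of ISO year 211.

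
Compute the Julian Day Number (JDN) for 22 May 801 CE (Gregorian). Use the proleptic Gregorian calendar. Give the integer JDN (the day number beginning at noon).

JDN 2451545 is 1 January 2000 CE (Gregorian); the target day is −437784 days from there, so JDN = 2013761.

2013761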